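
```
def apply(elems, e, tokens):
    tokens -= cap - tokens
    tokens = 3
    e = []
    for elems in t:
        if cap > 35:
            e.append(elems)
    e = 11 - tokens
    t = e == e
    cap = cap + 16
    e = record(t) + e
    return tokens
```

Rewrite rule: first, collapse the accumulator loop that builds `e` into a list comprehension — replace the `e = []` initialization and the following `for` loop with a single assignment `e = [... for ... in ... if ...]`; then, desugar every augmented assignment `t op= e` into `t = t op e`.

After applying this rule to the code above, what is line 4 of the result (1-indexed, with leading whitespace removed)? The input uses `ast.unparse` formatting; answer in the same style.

e = [elems for elems in t if cap > 35]

Transformed code:
def apply(elems, e, tokens):
    tokens = tokens - (cap - tokens)
    tokens = 3
    e = [elems for elems in t if cap > 35]
    e = 11 - tokens
    t = e == e
    cap = cap + 16
    e = record(t) + e
    return tokens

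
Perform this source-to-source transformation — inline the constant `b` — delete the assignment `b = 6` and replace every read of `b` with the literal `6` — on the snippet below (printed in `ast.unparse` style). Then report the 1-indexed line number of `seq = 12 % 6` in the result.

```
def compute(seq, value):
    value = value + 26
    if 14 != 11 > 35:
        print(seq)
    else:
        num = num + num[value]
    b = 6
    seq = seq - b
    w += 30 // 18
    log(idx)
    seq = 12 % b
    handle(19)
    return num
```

10

Transformed code:
def compute(seq, value):
    value = value + 26
    if 14 != 11 > 35:
        print(seq)
    else:
        num = num + num[value]
    seq = seq - 6
    w += 30 // 18
    log(idx)
    seq = 12 % 6
    handle(19)
    return num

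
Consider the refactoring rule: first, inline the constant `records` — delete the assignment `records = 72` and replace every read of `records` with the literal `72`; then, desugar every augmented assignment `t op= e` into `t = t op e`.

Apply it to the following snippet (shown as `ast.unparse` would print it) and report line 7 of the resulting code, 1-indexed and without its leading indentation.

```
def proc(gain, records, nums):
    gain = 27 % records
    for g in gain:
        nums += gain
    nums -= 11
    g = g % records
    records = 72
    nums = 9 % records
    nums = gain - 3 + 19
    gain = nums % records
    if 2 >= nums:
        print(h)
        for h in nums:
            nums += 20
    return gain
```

nums = 9 % 72

Transformed code:
def proc(gain, records, nums):
    gain = 27 % 72
    for g in gain:
        nums = nums + gain
    nums = nums - 11
    g = g % 72
    nums = 9 % 72
    nums = gain - 3 + 19
    gain = nums % 72
    if 2 >= nums:
        print(h)
        for h in nums:
            nums = nums + 20
    return gain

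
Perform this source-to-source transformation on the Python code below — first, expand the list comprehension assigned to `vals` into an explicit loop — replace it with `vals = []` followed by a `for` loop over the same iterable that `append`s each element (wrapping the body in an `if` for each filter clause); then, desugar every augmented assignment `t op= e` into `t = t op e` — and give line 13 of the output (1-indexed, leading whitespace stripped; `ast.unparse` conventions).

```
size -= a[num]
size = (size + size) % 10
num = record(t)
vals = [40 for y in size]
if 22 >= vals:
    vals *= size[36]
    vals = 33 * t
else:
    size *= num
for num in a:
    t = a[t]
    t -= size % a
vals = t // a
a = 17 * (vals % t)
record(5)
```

t = a[t]

Transformed code:
size = size - a[num]
size = (size + size) % 10
num = record(t)
vals = []
for y in size:
    vals.append(40)
if 22 >= vals:
    vals = vals * size[36]
    vals = 33 * t
else:
    size = size * num
for num in a:
    t = a[t]
    t = t - size % a
vals = t // a
a = 17 * (vals % t)
record(5)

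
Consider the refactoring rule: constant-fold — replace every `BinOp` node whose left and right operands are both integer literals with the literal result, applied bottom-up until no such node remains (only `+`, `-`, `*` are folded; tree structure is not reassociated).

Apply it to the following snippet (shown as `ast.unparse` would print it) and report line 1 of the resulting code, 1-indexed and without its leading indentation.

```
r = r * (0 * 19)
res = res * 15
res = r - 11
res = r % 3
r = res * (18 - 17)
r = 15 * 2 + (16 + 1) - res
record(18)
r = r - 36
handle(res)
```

r = r * 0

Transformed code:
r = r * 0
res = res * 15
res = r - 11
res = r % 3
r = res * 1
r = 47 - res
record(18)
r = r - 36
handle(res)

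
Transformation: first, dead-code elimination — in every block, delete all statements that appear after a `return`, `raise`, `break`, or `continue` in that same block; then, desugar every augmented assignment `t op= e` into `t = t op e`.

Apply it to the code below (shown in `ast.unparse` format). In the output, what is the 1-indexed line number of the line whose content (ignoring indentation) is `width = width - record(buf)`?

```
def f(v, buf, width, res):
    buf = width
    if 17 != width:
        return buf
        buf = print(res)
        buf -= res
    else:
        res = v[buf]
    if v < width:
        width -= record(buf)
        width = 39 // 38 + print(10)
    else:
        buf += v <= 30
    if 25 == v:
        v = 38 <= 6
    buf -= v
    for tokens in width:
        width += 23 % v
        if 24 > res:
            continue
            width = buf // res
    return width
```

8

Transformed code:
def f(v, buf, width, res):
    buf = width
    if 17 != width:
        return buf
    else:
        res = v[buf]
    if v < width:
        width = width - record(buf)
        width = 39 // 38 + print(10)
    else:
        buf = buf + (v <= 30)
    if 25 == v:
        v = 38 <= 6
    buf = buf - v
    for tokens in width:
        width = width + 23 % v
        if 24 > res:
            continue
    return width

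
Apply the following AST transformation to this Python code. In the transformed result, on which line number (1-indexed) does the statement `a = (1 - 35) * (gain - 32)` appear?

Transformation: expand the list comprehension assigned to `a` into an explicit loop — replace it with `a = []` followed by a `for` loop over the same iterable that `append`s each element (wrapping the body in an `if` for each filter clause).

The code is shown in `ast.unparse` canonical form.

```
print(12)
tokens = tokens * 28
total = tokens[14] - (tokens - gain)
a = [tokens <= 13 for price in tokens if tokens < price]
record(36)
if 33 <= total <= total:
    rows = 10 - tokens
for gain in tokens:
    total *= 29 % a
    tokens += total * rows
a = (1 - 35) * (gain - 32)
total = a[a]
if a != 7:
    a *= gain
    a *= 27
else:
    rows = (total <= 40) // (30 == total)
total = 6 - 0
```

Transformed code:
print(12)
tokens = tokens * 28
total = tokens[14] - (tokens - gain)
a = []
for price in tokens:
    if tokens < price:
        a.append(tokens <= 13)
record(36)
if 33 <= total <= total:
    rows = 10 - tokens
for gain in tokens:
    total *= 29 % a
    tokens += total * rows
a = (1 - 35) * (gain - 32)
total = a[a]
if a != 7:
    a *= gain
    a *= 27
else:
    rows = (total <= 40) // (30 == total)
total = 6 - 0

14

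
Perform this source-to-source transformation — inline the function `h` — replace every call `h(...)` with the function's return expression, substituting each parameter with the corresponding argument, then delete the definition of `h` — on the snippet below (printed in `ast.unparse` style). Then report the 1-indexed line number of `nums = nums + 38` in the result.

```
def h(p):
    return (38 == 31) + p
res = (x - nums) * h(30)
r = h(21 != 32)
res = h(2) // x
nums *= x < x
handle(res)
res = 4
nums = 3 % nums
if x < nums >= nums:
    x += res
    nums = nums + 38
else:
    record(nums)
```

10

Transformed code:
res = (x - nums) * ((38 == 31) + 30)
r = (38 == 31) + (21 != 32)
res = ((38 == 31) + 2) // x
nums *= x < x
handle(res)
res = 4
nums = 3 % nums
if x < nums >= nums:
    x += res
    nums = nums + 38
else:
    record(nums)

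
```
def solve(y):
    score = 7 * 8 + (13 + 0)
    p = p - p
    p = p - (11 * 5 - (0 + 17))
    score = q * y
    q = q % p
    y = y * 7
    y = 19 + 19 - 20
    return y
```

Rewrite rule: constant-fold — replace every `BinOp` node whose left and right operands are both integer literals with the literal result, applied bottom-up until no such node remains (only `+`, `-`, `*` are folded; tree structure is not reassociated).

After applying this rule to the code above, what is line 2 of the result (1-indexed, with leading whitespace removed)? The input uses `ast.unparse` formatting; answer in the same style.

score = 69

Transformed code:
def solve(y):
    score = 69
    p = p - p
    p = p - 38
    score = q * y
    q = q % p
    y = y * 7
    y = 18
    return y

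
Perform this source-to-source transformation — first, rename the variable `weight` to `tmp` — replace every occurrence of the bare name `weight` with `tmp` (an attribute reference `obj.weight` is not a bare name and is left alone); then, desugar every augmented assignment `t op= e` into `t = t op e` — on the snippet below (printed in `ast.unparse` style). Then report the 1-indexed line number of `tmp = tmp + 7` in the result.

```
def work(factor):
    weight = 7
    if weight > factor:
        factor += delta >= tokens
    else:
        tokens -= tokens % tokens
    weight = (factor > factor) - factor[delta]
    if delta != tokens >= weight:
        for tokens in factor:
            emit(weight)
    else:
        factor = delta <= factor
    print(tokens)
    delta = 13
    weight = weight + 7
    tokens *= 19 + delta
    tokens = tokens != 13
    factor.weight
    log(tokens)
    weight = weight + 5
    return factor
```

15

Transformed code:
def work(factor):
    tmp = 7
    if tmp > factor:
        factor = factor + (delta >= tokens)
    else:
        tokens = tokens - tokens % tokens
    tmp = (factor > factor) - factor[delta]
    if delta != tokens >= tmp:
        for tokens in factor:
            emit(tmp)
    else:
        factor = delta <= factor
    print(tokens)
    delta = 13
    tmp = tmp + 7
    tokens = tokens * (19 + delta)
    tokens = tokens != 13
    factor.weight
    log(tokens)
    tmp = tmp + 5
    return factor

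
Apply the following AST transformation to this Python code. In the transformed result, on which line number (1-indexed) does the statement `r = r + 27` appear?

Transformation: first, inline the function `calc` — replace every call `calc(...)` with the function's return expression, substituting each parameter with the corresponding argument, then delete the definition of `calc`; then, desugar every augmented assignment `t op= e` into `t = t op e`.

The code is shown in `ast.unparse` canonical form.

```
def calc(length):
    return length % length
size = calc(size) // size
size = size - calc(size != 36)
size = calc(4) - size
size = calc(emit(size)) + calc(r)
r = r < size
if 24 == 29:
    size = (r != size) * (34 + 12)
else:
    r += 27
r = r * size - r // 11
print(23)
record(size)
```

9

Transformed code:
size = size % size // size
size = size - (size != 36) % (size != 36)
size = 4 % 4 - size
size = emit(size) % emit(size) + r % r
r = r < size
if 24 == 29:
    size = (r != size) * (34 + 12)
else:
    r = r + 27
r = r * size - r // 11
print(23)
record(size)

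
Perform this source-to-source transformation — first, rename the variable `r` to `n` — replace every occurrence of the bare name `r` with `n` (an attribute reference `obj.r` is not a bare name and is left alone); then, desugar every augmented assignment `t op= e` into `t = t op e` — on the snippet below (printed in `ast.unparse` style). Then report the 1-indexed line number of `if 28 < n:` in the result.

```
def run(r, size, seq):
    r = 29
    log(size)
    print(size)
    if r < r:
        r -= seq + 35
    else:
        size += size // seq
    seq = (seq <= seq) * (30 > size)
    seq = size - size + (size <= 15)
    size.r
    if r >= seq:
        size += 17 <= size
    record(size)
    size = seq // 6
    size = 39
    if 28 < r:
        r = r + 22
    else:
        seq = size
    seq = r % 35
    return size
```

Transformed code:
def run(n, size, seq):
    n = 29
    log(size)
    print(size)
    if n < n:
        n = n - (seq + 35)
    else:
        size = size + size // seq
    seq = (seq <= seq) * (30 > size)
    seq = size - size + (size <= 15)
    size.r
    if n >= seq:
        size = size + (17 <= size)
    record(size)
    size = seq // 6
    size = 39
    if 28 < n:
        n = n + 22
    else:
        seq = size
    seq = n % 35
    return size

17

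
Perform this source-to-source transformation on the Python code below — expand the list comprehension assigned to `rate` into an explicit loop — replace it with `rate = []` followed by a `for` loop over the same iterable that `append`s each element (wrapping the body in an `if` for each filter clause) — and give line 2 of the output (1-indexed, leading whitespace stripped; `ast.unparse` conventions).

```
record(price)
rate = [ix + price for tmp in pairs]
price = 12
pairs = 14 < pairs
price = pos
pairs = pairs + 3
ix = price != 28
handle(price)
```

rate = []

Transformed code:
record(price)
rate = []
for tmp in pairs:
    rate.append(ix + price)
price = 12
pairs = 14 < pairs
price = pos
pairs = pairs + 3
ix = price != 28
handle(price)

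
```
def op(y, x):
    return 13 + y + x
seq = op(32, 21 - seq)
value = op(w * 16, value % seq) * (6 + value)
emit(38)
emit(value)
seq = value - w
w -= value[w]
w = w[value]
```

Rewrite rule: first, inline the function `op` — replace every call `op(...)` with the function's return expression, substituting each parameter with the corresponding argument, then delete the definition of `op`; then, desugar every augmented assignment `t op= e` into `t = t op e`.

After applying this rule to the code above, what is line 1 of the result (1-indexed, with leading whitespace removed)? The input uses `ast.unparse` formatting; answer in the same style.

Transformed code:
seq = 13 + 32 + (21 - seq)
value = (13 + w * 16 + value % seq) * (6 + value)
emit(38)
emit(value)
seq = value - w
w = w - value[w]
w = w[value]

seq = 13 + 32 + (21 - seq)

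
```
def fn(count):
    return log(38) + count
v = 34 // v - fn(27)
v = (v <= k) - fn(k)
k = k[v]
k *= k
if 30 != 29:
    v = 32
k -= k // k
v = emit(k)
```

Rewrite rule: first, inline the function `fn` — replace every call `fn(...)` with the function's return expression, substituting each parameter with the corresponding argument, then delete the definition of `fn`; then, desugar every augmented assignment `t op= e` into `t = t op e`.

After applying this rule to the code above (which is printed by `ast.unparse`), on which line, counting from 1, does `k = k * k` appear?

Transformed code:
v = 34 // v - (log(38) + 27)
v = (v <= k) - (log(38) + k)
k = k[v]
k = k * k
if 30 != 29:
    v = 32
k = k - k // k
v = emit(k)

4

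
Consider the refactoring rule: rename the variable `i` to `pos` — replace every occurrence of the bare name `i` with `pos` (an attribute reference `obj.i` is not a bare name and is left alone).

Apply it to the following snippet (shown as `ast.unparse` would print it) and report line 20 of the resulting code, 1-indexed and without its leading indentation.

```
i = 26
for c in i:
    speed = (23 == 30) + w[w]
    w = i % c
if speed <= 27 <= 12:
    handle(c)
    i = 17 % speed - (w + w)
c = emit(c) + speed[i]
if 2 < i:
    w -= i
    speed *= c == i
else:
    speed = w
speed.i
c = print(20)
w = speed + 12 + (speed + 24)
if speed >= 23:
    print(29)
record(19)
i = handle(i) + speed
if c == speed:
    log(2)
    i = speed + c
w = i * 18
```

pos = handle(pos) + speed

Transformed code:
pos = 26
for c in pos:
    speed = (23 == 30) + w[w]
    w = pos % c
if speed <= 27 <= 12:
    handle(c)
    pos = 17 % speed - (w + w)
c = emit(c) + speed[pos]
if 2 < pos:
    w -= pos
    speed *= c == pos
else:
    speed = w
speed.i
c = print(20)
w = speed + 12 + (speed + 24)
if speed >= 23:
    print(29)
record(19)
pos = handle(pos) + speed
if c == speed:
    log(2)
    pos = speed + c
w = pos * 18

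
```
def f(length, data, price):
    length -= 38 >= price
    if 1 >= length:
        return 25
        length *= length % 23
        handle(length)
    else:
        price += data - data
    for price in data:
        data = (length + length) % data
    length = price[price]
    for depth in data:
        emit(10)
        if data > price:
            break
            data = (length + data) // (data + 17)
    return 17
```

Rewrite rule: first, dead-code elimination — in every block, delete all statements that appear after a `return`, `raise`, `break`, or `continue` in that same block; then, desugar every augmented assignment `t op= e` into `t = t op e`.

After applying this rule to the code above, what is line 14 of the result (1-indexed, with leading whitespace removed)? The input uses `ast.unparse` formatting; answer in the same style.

Transformed code:
def f(length, data, price):
    length = length - (38 >= price)
    if 1 >= length:
        return 25
    else:
        price = price + (data - data)
    for price in data:
        data = (length + length) % data
    length = price[price]
    for depth in data:
        emit(10)
        if data > price:
            break
    return 17

return 17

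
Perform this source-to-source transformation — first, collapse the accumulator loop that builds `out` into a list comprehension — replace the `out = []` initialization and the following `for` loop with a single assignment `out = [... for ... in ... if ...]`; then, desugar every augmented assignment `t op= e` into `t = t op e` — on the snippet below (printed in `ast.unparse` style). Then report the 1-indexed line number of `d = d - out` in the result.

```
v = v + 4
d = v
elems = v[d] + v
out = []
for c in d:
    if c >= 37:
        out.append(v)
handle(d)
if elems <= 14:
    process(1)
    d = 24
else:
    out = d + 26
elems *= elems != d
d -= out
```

12

Transformed code:
v = v + 4
d = v
elems = v[d] + v
out = [v for c in d if c >= 37]
handle(d)
if elems <= 14:
    process(1)
    d = 24
else:
    out = d + 26
elems = elems * (elems != d)
d = d - out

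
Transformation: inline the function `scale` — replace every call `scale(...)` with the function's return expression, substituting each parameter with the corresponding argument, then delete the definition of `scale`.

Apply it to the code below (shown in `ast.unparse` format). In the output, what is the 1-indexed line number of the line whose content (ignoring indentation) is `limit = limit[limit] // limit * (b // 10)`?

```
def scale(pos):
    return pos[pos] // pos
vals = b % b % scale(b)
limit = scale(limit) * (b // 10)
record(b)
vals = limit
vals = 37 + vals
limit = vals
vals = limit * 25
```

Transformed code:
vals = b % b % (b[b] // b)
limit = limit[limit] // limit * (b // 10)
record(b)
vals = limit
vals = 37 + vals
limit = vals
vals = limit * 25

2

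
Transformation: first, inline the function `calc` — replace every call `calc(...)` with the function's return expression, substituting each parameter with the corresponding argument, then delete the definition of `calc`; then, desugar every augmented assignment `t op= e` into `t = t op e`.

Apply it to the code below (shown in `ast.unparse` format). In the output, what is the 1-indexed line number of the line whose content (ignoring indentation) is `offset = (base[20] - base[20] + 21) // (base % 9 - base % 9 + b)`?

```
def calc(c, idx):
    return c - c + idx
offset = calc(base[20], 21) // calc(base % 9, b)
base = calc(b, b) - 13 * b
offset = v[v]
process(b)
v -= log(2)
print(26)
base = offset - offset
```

1

Transformed code:
offset = (base[20] - base[20] + 21) // (base % 9 - base % 9 + b)
base = b - b + b - 13 * b
offset = v[v]
process(b)
v = v - log(2)
print(26)
base = offset - offset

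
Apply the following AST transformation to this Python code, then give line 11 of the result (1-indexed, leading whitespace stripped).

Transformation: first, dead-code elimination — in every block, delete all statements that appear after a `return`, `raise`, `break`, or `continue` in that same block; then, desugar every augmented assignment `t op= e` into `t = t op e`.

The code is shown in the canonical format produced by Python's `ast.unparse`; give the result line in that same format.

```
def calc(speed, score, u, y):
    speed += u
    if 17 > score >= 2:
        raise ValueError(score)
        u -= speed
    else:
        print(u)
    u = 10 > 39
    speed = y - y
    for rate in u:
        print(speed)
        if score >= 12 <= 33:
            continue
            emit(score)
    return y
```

if score >= 12 <= 33:

Transformed code:
def calc(speed, score, u, y):
    speed = speed + u
    if 17 > score >= 2:
        raise ValueError(score)
    else:
        print(u)
    u = 10 > 39
    speed = y - y
    for rate in u:
        print(speed)
        if score >= 12 <= 33:
            continue
    return y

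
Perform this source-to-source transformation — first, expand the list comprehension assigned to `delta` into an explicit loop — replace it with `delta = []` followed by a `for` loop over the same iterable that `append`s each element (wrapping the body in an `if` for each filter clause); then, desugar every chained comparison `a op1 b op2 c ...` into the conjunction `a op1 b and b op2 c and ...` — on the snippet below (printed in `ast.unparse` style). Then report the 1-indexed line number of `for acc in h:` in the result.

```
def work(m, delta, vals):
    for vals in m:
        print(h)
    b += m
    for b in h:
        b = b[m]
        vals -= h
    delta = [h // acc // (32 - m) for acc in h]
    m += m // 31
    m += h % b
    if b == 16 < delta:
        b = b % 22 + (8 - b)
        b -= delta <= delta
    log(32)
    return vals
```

9

Transformed code:
def work(m, delta, vals):
    for vals in m:
        print(h)
    b += m
    for b in h:
        b = b[m]
        vals -= h
    delta = []
    for acc in h:
        delta.append(h // acc // (32 - m))
    m += m // 31
    m += h % b
    if b == 16 and 16 < delta:
        b = b % 22 + (8 - b)
        b -= delta <= delta
    log(32)
    return vals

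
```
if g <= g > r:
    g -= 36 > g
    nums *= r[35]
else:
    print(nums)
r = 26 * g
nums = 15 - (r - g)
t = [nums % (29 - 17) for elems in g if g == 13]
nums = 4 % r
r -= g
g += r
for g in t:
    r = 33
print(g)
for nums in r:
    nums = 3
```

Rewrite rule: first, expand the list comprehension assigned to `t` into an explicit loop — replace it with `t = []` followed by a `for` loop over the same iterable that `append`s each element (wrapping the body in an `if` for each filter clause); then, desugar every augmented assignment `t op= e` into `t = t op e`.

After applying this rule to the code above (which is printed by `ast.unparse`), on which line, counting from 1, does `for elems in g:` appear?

9

Transformed code:
if g <= g > r:
    g = g - (36 > g)
    nums = nums * r[35]
else:
    print(nums)
r = 26 * g
nums = 15 - (r - g)
t = []
for elems in g:
    if g == 13:
        t.append(nums % (29 - 17))
nums = 4 % r
r = r - g
g = g + r
for g in t:
    r = 33
print(g)
for nums in r:
    nums = 3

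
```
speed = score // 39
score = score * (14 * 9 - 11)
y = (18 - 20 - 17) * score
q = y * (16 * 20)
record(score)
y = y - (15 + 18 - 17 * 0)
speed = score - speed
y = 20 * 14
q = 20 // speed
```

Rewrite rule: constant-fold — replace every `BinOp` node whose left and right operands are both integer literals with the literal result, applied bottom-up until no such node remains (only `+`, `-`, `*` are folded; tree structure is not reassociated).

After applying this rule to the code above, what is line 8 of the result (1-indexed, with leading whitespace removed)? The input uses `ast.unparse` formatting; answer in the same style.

Transformed code:
speed = score // 39
score = score * 115
y = -19 * score
q = y * 320
record(score)
y = y - 33
speed = score - speed
y = 280
q = 20 // speed

y = 280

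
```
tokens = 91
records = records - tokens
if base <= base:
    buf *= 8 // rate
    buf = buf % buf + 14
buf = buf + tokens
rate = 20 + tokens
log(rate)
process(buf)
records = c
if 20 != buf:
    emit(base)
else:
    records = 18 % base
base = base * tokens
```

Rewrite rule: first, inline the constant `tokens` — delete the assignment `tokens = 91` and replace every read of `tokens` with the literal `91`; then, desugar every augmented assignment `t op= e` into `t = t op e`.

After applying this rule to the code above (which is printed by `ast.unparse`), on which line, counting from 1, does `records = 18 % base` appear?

Transformed code:
records = records - 91
if base <= base:
    buf = buf * (8 // rate)
    buf = buf % buf + 14
buf = buf + 91
rate = 20 + 91
log(rate)
process(buf)
records = c
if 20 != buf:
    emit(base)
else:
    records = 18 % base
base = base * 91

13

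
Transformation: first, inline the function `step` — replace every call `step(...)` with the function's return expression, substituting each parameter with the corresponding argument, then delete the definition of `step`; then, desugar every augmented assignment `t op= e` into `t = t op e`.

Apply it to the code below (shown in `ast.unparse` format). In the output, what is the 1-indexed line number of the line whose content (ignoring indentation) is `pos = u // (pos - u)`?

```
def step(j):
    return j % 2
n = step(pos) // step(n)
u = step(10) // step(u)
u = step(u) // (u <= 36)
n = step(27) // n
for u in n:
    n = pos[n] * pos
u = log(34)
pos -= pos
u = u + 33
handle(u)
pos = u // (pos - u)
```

11

Transformed code:
n = pos % 2 // (n % 2)
u = 10 % 2 // (u % 2)
u = u % 2 // (u <= 36)
n = 27 % 2 // n
for u in n:
    n = pos[n] * pos
u = log(34)
pos = pos - pos
u = u + 33
handle(u)
pos = u // (pos - u)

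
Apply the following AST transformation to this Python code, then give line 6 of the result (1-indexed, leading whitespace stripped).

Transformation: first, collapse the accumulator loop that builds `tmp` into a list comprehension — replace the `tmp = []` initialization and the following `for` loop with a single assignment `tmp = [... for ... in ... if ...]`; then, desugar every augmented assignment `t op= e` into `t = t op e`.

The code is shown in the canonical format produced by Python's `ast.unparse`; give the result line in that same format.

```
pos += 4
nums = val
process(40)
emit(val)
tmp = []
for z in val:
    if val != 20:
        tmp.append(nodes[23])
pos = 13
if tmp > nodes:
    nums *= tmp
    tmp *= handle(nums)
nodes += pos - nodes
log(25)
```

pos = 13

Transformed code:
pos = pos + 4
nums = val
process(40)
emit(val)
tmp = [nodes[23] for z in val if val != 20]
pos = 13
if tmp > nodes:
    nums = nums * tmp
    tmp = tmp * handle(nums)
nodes = nodes + (pos - nodes)
log(25)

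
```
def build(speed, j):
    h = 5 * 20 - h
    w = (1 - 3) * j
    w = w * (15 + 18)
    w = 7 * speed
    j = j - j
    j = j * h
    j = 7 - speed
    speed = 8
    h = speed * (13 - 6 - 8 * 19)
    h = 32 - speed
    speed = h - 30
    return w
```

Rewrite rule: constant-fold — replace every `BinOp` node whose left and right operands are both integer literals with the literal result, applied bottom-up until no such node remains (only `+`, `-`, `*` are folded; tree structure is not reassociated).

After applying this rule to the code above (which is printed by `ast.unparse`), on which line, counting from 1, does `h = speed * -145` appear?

10

Transformed code:
def build(speed, j):
    h = 100 - h
    w = -2 * j
    w = w * 33
    w = 7 * speed
    j = j - j
    j = j * h
    j = 7 - speed
    speed = 8
    h = speed * -145
    h = 32 - speed
    speed = h - 30
    return w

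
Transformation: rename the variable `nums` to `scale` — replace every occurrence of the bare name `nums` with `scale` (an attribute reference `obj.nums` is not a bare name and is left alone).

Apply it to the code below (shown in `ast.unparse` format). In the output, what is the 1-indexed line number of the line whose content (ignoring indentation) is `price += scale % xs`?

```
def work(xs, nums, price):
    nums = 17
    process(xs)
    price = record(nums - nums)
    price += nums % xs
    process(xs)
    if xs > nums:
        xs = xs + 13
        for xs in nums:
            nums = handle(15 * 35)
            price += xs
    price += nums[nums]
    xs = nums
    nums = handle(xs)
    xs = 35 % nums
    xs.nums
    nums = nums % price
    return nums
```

Transformed code:
def work(xs, scale, price):
    scale = 17
    process(xs)
    price = record(scale - scale)
    price += scale % xs
    process(xs)
    if xs > scale:
        xs = xs + 13
        for xs in scale:
            scale = handle(15 * 35)
            price += xs
    price += scale[scale]
    xs = scale
    scale = handle(xs)
    xs = 35 % scale
    xs.nums
    scale = scale % price
    return scale

5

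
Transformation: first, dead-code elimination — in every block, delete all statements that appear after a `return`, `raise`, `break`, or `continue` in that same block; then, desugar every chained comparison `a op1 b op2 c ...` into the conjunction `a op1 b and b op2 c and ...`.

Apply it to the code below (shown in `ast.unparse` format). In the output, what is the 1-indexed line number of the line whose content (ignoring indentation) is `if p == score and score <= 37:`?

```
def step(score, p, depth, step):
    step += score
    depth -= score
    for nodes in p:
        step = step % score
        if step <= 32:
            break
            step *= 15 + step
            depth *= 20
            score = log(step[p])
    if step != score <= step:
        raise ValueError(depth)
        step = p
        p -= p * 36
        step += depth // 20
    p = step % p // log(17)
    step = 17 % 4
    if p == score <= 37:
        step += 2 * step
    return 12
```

Transformed code:
def step(score, p, depth, step):
    step += score
    depth -= score
    for nodes in p:
        step = step % score
        if step <= 32:
            break
    if step != score and score <= step:
        raise ValueError(depth)
    p = step % p // log(17)
    step = 17 % 4
    if p == score and score <= 37:
        step += 2 * step
    return 12

12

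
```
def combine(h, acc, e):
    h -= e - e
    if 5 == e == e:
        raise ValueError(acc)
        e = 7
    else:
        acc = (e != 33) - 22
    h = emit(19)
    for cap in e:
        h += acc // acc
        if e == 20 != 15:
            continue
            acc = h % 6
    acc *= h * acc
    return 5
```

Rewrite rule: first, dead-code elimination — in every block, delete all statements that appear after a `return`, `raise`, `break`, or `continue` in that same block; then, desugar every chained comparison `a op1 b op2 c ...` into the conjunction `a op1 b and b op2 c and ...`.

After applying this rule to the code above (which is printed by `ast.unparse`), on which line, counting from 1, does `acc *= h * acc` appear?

12

Transformed code:
def combine(h, acc, e):
    h -= e - e
    if 5 == e and e == e:
        raise ValueError(acc)
    else:
        acc = (e != 33) - 22
    h = emit(19)
    for cap in e:
        h += acc // acc
        if e == 20 and 20 != 15:
            continue
    acc *= h * acc
    return 5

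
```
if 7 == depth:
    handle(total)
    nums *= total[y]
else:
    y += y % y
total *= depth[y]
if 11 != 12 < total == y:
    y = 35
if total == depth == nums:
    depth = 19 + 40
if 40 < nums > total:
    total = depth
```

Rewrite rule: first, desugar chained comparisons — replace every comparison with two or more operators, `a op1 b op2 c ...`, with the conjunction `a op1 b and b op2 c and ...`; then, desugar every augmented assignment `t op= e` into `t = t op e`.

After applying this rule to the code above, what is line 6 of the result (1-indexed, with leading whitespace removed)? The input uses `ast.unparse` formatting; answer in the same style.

total = total * depth[y]

Transformed code:
if 7 == depth:
    handle(total)
    nums = nums * total[y]
else:
    y = y + y % y
total = total * depth[y]
if 11 != 12 and 12 < total and (total == y):
    y = 35
if total == depth and depth == nums:
    depth = 19 + 40
if 40 < nums and nums > total:
    total = depth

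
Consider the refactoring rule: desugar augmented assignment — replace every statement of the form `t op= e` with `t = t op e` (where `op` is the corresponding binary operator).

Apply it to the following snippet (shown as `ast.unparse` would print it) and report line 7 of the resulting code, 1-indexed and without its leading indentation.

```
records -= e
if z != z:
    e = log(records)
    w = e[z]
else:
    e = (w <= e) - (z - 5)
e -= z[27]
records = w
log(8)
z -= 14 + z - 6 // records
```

Transformed code:
records = records - e
if z != z:
    e = log(records)
    w = e[z]
else:
    e = (w <= e) - (z - 5)
e = e - z[27]
records = w
log(8)
z = z - (14 + z - 6 // records)

e = e - z[27]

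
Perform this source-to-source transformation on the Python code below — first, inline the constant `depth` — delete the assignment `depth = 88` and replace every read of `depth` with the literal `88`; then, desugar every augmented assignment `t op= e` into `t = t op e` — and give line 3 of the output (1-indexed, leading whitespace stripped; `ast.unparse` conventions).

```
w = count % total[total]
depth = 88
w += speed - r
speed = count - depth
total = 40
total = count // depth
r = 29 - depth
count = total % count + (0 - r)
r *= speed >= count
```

speed = count - 88

Transformed code:
w = count % total[total]
w = w + (speed - r)
speed = count - 88
total = 40
total = count // 88
r = 29 - 88
count = total % count + (0 - r)
r = r * (speed >= count)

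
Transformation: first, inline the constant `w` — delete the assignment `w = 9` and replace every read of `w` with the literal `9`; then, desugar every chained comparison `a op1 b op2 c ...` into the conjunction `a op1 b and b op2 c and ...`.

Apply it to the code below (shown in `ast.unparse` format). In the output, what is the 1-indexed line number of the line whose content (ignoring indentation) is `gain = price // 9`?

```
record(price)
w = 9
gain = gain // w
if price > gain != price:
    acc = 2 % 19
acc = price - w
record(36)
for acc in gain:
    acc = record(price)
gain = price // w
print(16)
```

9

Transformed code:
record(price)
gain = gain // 9
if price > gain and gain != price:
    acc = 2 % 19
acc = price - 9
record(36)
for acc in gain:
    acc = record(price)
gain = price // 9
print(16)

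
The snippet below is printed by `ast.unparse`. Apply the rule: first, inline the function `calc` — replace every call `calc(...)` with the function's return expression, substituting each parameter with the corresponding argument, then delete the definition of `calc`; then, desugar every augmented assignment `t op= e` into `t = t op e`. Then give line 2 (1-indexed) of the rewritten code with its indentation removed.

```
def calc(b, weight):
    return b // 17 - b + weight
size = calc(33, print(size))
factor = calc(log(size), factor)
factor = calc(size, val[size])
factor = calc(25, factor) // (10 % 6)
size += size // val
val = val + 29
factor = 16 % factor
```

factor = log(size) // 17 - log(size) + factor

Transformed code:
size = 33 // 17 - 33 + print(size)
factor = log(size) // 17 - log(size) + factor
factor = size // 17 - size + val[size]
factor = (25 // 17 - 25 + factor) // (10 % 6)
size = size + size // val
val = val + 29
factor = 16 % factor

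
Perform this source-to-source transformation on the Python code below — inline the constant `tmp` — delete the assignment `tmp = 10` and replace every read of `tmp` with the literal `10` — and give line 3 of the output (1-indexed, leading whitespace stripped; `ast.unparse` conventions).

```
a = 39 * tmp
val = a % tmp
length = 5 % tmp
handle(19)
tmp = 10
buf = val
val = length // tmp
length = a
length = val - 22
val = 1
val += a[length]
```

Transformed code:
a = 39 * 10
val = a % 10
length = 5 % 10
handle(19)
buf = val
val = length // 10
length = a
length = val - 22
val = 1
val += a[length]

length = 5 % 10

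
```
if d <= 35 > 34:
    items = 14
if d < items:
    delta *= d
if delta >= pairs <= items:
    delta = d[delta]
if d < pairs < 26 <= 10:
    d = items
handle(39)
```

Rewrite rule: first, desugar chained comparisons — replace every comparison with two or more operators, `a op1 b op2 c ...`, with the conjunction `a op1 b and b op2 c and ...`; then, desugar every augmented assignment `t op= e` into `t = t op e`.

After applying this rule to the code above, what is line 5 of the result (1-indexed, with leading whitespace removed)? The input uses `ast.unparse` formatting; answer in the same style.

if delta >= pairs and pairs <= items:

Transformed code:
if d <= 35 and 35 > 34:
    items = 14
if d < items:
    delta = delta * d
if delta >= pairs and pairs <= items:
    delta = d[delta]
if d < pairs and pairs < 26 and (26 <= 10):
    d = items
handle(39)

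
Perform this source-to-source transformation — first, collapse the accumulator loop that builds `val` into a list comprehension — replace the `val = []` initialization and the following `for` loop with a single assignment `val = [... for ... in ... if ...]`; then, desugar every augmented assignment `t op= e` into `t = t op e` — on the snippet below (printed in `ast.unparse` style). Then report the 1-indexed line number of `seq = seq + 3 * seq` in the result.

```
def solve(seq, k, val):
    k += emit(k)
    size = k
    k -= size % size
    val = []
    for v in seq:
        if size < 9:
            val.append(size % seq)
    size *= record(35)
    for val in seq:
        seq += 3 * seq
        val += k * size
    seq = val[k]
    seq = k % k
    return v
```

Transformed code:
def solve(seq, k, val):
    k = k + emit(k)
    size = k
    k = k - size % size
    val = [size % seq for v in seq if size < 9]
    size = size * record(35)
    for val in seq:
        seq = seq + 3 * seq
        val = val + k * size
    seq = val[k]
    seq = k % k
    return v

8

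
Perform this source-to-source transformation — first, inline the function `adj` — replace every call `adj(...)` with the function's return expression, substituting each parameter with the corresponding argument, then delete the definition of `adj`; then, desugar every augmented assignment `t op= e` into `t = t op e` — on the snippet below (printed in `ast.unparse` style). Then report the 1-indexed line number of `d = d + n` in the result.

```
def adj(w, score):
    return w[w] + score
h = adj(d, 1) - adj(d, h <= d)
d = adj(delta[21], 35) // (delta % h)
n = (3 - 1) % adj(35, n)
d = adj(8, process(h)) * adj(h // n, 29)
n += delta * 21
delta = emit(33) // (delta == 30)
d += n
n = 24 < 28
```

Transformed code:
h = d[d] + 1 - (d[d] + (h <= d))
d = (delta[21][delta[21]] + 35) // (delta % h)
n = (3 - 1) % (35[35] + n)
d = (8[8] + process(h)) * ((h // n)[h // n] + 29)
n = n + delta * 21
delta = emit(33) // (delta == 30)
d = d + n
n = 24 < 28

7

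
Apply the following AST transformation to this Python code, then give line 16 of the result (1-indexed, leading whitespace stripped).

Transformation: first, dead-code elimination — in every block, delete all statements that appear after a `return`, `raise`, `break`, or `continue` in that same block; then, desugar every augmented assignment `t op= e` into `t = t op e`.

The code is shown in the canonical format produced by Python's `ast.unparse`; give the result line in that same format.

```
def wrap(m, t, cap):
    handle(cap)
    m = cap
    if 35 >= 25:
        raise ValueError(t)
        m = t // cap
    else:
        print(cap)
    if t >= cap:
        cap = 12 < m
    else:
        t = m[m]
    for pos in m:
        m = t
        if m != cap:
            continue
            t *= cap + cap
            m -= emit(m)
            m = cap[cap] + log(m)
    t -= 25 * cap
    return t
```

Transformed code:
def wrap(m, t, cap):
    handle(cap)
    m = cap
    if 35 >= 25:
        raise ValueError(t)
    else:
        print(cap)
    if t >= cap:
        cap = 12 < m
    else:
        t = m[m]
    for pos in m:
        m = t
        if m != cap:
            continue
    t = t - 25 * cap
    return t

t = t - 25 * cap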